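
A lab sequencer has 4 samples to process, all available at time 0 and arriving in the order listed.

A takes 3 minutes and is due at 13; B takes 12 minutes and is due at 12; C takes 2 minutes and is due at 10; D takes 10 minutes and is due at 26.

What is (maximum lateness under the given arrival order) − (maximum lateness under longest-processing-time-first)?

-10

FIFO (arrival order): A B C D.
A: 0→3, due 13, lateness -10
B: 3→15, due 12, lateness 3
C: 15→17, due 10, lateness 7
D: 17→27, due 26, lateness 1
Maximum = 7.
LPT (decreasing processing time): B D A C.
B: 0→12, due 12, lateness 0
D: 12→22, due 26, lateness -4
A: 22→25, due 13, lateness 12
C: 25→27, due 10, lateness 17
Maximum = 17.
Difference = 7 − 17 = -10.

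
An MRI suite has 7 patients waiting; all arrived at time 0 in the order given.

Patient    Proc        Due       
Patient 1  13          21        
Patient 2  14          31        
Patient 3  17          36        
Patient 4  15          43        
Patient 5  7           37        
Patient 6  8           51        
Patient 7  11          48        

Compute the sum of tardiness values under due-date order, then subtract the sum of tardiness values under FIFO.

EDD (increasing due date): Patient 1 Patient 2 Patient 3 Patient 5 Patient 4 Patient 7 Patient 6.
Patient 1: 0→13, due 21, tardiness 0
Patient 2: 13→27, due 31, tardiness 0
Patient 3: 27→44, due 36, tardiness 8
Patient 5: 44→51, due 37, tardiness 14
Patient 4: 51→66, due 43, tardiness 23
Patient 7: 66→77, due 48, tardiness 29
Patient 6: 77→85, due 51, tardiness 34
Sum = 0+0+8+14+23+29+34 = 108.
FIFO (arrival order): Patient 1 Patient 2 Patient 3 Patient 4 Patient 5 Patient 6 Patient 7.
Patient 1: 0→13, due 21, tardiness 0
Patient 2: 13→27, due 31, tardiness 0
Patient 3: 27→44, due 36, tardiness 8
Patient 4: 44→59, due 43, tardiness 16
Patient 5: 59→66, due 37, tardiness 29
Patient 6: 66→74, due 51, tardiness 23
Patient 7: 74→85, due 48, tardiness 37
Sum = 0+0+8+16+29+23+37 = 113.
Difference = 108 − 113 = -5.

-5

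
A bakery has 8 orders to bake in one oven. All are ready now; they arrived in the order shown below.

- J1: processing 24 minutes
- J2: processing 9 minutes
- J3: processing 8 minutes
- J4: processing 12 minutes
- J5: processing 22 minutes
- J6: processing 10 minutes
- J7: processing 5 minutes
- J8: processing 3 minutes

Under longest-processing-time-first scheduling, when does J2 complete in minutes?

77

LPT (decreasing processing time): J1 J5 J4 J6 J2 J3 J7 J8.
J1: 0→24
J5: 24→46
J4: 46→58
J6: 58→68
J2: 68→77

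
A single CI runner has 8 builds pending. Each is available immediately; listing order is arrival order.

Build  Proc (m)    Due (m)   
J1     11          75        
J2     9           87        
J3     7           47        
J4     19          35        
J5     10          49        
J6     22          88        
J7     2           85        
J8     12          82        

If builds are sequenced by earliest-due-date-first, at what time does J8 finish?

59

EDD (increasing due date): J4 J3 J5 J1 J8 J7 J2 J6.
J4: 0→19
J3: 19→26
J5: 26→36
J1: 36→47
J8: 47→59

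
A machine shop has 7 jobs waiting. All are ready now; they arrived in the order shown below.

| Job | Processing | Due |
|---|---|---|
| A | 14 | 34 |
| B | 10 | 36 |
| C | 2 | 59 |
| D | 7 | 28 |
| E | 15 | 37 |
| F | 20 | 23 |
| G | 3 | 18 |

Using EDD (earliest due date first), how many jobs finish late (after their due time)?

EDD (increasing due date): G F D A B E C.
G: 0→3, due 18, tardiness 0
F: 3→23, due 23, tardiness 0
D: 23→30, due 28, tardiness 2
A: 30→44, due 34, tardiness 10
B: 44→54, due 36, tardiness 18
E: 54→69, due 37, tardiness 32
C: 69→71, due 59, tardiness 12
Late jobs: 5.

5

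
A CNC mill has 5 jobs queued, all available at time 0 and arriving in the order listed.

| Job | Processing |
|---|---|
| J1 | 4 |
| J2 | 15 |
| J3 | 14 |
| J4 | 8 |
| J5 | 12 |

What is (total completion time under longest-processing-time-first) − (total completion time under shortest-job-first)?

56

LPT (decreasing processing time): J2 J3 J5 J4 J1.
J2: 0→15
J3: 15→29
J5: 29→41
J4: 41→49
J1: 49→53
Sum = 15+29+41+49+53 = 187.
SPT (increasing processing time): J1 J4 J5 J3 J2.
J1: 0→4
J4: 4→12
J5: 12→24
J3: 24→38
J2: 38→53
Sum = 4+12+24+38+53 = 131.
Difference = 187 − 131 = 56.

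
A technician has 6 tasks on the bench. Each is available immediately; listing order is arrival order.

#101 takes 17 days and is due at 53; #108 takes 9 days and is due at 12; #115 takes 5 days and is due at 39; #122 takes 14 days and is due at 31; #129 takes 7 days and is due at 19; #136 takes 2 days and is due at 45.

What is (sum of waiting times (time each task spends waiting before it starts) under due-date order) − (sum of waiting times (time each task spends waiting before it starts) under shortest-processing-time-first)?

44

EDD (increasing due date): #108 #129 #122 #115 #136 #101.
#108: waits 0, runs 0→9
#129: waits 9, runs 9→16
#122: waits 16, runs 16→30
#115: waits 30, runs 30→35
#136: waits 35, runs 35→37
#101: waits 37, runs 37→54
Sum = 0+9+16+30+35+37 = 127.
SPT (increasing processing time): #136 #115 #129 #108 #122 #101.
#136: waits 0, runs 0→2
#115: waits 2, runs 2→7
#129: waits 7, runs 7→14
#108: waits 14, runs 14→23
#122: waits 23, runs 23→37
#101: waits 37, runs 37→54
Sum = 0+2+7+14+23+37 = 83.
Difference = 127 − 83 = 44.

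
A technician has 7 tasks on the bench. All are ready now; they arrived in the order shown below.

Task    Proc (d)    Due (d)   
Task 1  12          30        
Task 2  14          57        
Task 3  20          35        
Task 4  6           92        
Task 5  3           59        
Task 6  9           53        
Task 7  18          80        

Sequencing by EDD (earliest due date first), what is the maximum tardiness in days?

0

EDD (increasing due date): Task 1 Task 3 Task 6 Task 2 Task 5 Task 7 Task 4.
Task 1: 0→12, due 30, tardiness 0
Task 3: 12→32, due 35, tardiness 0
Task 6: 32→41, due 53, tardiness 0
Task 2: 41→55, due 57, tardiness 0
Task 5: 55→58, due 59, tardiness 0
Task 7: 58→76, due 80, tardiness 0
Task 4: 76→82, due 92, tardiness 0
Maximum = 0.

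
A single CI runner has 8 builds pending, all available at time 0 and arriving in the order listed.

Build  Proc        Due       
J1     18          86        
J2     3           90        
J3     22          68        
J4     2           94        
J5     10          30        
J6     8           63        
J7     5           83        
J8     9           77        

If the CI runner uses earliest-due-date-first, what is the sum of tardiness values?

EDD (increasing due date): J5 J6 J3 J8 J7 J1 J2 J4.
J5: 0→10, due 30, tardiness 0
J6: 10→18, due 63, tardiness 0
J3: 18→40, due 68, tardiness 0
J8: 40→49, due 77, tardiness 0
J7: 49→54, due 83, tardiness 0
J1: 54→72, due 86, tardiness 0
J2: 72→75, due 90, tardiness 0
J4: 75→77, due 94, tardiness 0
Sum = 0+0+0+0+0+0+0+0 = 0.

0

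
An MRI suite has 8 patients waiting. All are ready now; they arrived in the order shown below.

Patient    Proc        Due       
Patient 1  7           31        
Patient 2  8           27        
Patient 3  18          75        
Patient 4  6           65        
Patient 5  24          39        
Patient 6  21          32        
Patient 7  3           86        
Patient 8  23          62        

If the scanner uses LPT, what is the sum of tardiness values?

250

LPT (decreasing processing time): Patient 5 Patient 8 Patient 6 Patient 3 Patient 2 Patient 1 Patient 4 Patient 7.
Patient 5: 0→24, due 39, tardiness 0
Patient 8: 24→47, due 62, tardiness 0
Patient 6: 47→68, due 32, tardiness 36
Patient 3: 68→86, due 75, tardiness 11
Patient 2: 86→94, due 27, tardiness 67
Patient 1: 94→101, due 31, tardiness 70
Patient 4: 101→107, due 65, tardiness 42
Patient 7: 107→110, due 86, tardiness 24
Sum = 0+0+36+11+67+70+42+24 = 250.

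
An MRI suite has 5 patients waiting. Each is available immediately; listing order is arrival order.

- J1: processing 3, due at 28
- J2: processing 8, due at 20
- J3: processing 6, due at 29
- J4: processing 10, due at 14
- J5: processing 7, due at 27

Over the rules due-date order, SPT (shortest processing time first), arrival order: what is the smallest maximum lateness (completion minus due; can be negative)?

5

EDD (increasing due date): J4 J2 J5 J1 J3.
J4: 0→10, due 14, lateness -4
J2: 10→18, due 20, lateness -2
J5: 18→25, due 27, lateness -2
J1: 25→28, due 28, lateness 0
J3: 28→34, due 29, lateness 5
Maximum = 5.
SPT (increasing processing time): J1 J3 J5 J2 J4.
J1: 0→3, due 28, lateness -25
J3: 3→9, due 29, lateness -20
J5: 9→16, due 27, lateness -11
J2: 16→24, due 20, lateness 4
J4: 24→34, due 14, lateness 20
Maximum = 20.
FIFO (arrival order): J1 J2 J3 J4 J5.
J1: 0→3, due 28, lateness -25
J2: 3→11, due 20, lateness -9
J3: 11→17, due 29, lateness -12
J4: 17→27, due 14, lateness 13
J5: 27→34, due 27, lateness 7
Maximum = 13.
EDD 5, SPT 20, FIFO 13 → minimum 5.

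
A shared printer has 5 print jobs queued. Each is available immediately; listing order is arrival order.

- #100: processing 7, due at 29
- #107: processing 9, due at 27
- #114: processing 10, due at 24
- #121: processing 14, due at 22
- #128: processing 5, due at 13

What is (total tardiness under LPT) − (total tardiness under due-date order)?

LPT (decreasing processing time): #121 #114 #107 #100 #128.
#121: 0→14, due 22, tardiness 0
#114: 14→24, due 24, tardiness 0
#107: 24→33, due 27, tardiness 6
#100: 33→40, due 29, tardiness 11
#128: 40→45, due 13, tardiness 32
Sum = 0+0+6+11+32 = 49.
EDD (increasing due date): #128 #121 #114 #107 #100.
#128: 0→5, due 13, tardiness 0
#121: 5→19, due 22, tardiness 0
#114: 19→29, due 24, tardiness 5
#107: 29→38, due 27, tardiness 11
#100: 38→45, due 29, tardiness 16
Sum = 0+0+5+11+16 = 32.
Difference = 49 − 32 = 17.

17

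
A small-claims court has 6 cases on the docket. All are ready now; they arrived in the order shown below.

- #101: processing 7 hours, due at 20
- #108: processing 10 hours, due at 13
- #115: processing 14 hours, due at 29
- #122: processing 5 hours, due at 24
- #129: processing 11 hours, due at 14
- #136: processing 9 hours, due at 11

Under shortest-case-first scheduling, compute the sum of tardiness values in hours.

SPT (increasing processing time): #122 #101 #136 #108 #129 #115.
#122: 0→5, due 24, tardiness 0
#101: 5→12, due 20, tardiness 0
#136: 12→21, due 11, tardiness 10
#108: 21→31, due 13, tardiness 18
#129: 31→42, due 14, tardiness 28
#115: 42→56, due 29, tardiness 27
Sum = 0+0+10+18+28+27 = 83.

83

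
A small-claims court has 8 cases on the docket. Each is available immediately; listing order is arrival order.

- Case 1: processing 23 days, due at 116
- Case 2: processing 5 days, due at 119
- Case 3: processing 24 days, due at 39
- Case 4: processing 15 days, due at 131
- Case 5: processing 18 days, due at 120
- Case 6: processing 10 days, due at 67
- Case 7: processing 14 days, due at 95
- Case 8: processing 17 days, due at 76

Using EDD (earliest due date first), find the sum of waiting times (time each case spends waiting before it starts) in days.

EDD (increasing due date): Case 3 Case 6 Case 8 Case 7 Case 1 Case 2 Case 5 Case 4.
Case 3: waits 0, runs 0→24
Case 6: waits 24, runs 24→34
Case 8: waits 34, runs 34→51
Case 7: waits 51, runs 51→65
Case 1: waits 65, runs 65→88
Case 2: waits 88, runs 88→93
Case 5: waits 93, runs 93→111
Case 4: waits 111, runs 111→126
Sum = 0+24+34+51+65+88+93+111 = 466.

466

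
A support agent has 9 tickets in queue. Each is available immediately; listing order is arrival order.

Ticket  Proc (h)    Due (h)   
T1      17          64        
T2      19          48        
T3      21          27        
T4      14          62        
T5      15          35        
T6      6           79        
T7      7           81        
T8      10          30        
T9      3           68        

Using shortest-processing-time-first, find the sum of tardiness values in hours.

SPT (increasing processing time): T9 T6 T7 T8 T4 T5 T1 T2 T3.
T9: 0→3, due 68, tardiness 0
T6: 3→9, due 79, tardiness 0
T7: 9→16, due 81, tardiness 0
T8: 16→26, due 30, tardiness 0
T4: 26→40, due 62, tardiness 0
T5: 40→55, due 35, tardiness 20
T1: 55→72, due 64, tardiness 8
T2: 72→91, due 48, tardiness 43
T3: 91→112, due 27, tardiness 85
Sum = 0+0+0+0+0+20+8+43+85 = 156.

156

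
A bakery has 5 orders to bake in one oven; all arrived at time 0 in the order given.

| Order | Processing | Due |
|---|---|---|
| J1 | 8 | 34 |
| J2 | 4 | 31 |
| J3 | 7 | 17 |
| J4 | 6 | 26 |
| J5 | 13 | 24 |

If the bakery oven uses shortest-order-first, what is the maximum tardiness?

SPT (increasing processing time): J2 J4 J3 J1 J5.
J2: 0→4, due 31, tardiness 0
J4: 4→10, due 26, tardiness 0
J3: 10→17, due 17, tardiness 0
J1: 17→25, due 34, tardiness 0
J5: 25→38, due 24, tardiness 14
Maximum = 14.

14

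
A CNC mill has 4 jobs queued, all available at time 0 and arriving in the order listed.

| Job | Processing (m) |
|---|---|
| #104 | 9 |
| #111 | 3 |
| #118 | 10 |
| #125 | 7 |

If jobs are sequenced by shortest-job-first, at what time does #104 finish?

SPT (increasing processing time): #111 #125 #104 #118.
#111: 0→3
#125: 3→10
#104: 10→19

19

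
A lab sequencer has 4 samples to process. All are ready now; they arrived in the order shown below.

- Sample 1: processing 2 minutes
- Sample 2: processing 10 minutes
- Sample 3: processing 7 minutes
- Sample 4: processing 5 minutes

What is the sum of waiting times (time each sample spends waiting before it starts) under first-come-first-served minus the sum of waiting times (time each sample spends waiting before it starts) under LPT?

FIFO (arrival order): Sample 1 Sample 2 Sample 3 Sample 4.
Sample 1: waits 0, runs 0→2
Sample 2: waits 2, runs 2→12
Sample 3: waits 12, runs 12→19
Sample 4: waits 19, runs 19→24
Sum = 0+2+12+19 = 33.
LPT (decreasing processing time): Sample 2 Sample 3 Sample 4 Sample 1.
Sample 2: waits 0, runs 0→10
Sample 3: waits 10, runs 10→17
Sample 4: waits 17, runs 17→22
Sample 1: waits 22, runs 22→24
Sum = 0+10+17+22 = 49.
Difference = 33 − 49 = -16.

-16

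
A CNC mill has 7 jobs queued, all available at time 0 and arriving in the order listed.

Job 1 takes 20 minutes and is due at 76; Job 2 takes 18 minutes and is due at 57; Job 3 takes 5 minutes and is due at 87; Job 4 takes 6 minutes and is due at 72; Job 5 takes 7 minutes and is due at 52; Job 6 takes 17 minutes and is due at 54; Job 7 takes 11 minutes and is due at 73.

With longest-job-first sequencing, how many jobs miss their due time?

3

LPT (decreasing processing time): Job 1 Job 2 Job 6 Job 7 Job 5 Job 4 Job 3.
Job 1: 0→20, due 76, tardiness 0
Job 2: 20→38, due 57, tardiness 0
Job 6: 38→55, due 54, tardiness 1
Job 7: 55→66, due 73, tardiness 0
Job 5: 66→73, due 52, tardiness 21
Job 4: 73→79, due 72, tardiness 7
Job 3: 79→84, due 87, tardiness 0
Late jobs: 3.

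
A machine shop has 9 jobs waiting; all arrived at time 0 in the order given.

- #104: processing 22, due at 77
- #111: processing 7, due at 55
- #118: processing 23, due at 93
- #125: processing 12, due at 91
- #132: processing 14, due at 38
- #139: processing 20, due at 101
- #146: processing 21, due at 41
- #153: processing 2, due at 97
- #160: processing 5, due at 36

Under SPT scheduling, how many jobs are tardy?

SPT (increasing processing time): #153 #160 #111 #125 #132 #139 #146 #104 #118.
#153: 0→2, due 97, tardiness 0
#160: 2→7, due 36, tardiness 0
#111: 7→14, due 55, tardiness 0
#125: 14→26, due 91, tardiness 0
#132: 26→40, due 38, tardiness 2
#139: 40→60, due 101, tardiness 0
#146: 60→81, due 41, tardiness 40
#104: 81→103, due 77, tardiness 26
#118: 103→126, due 93, tardiness 33
Late jobs: 4.

4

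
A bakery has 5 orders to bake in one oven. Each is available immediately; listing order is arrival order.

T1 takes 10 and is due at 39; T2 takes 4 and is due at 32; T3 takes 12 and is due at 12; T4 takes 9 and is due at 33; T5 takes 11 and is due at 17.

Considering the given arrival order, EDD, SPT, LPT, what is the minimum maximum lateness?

FIFO (arrival order): T1 T2 T3 T4 T5.
T1: 0→10, due 39, lateness -29
T2: 10→14, due 32, lateness -18
T3: 14→26, due 12, lateness 14
T4: 26→35, due 33, lateness 2
T5: 35→46, due 17, lateness 29
Maximum = 29.
EDD (increasing due date): T3 T5 T2 T4 T1.
T3: 0→12, due 12, lateness 0
T5: 12→23, due 17, lateness 6
T2: 23→27, due 32, lateness -5
T4: 27→36, due 33, lateness 3
T1: 36→46, due 39, lateness 7
Maximum = 7.
SPT (increasing processing time): T2 T4 T1 T5 T3.
T2: 0→4, due 32, lateness -28
T4: 4→13, due 33, lateness -20
T1: 13→23, due 39, lateness -16
T5: 23→34, due 17, lateness 17
T3: 34→46, due 12, lateness 34
Maximum = 34.
LPT (decreasing processing time): T3 T5 T1 T4 T2.
T3: 0→12, due 12, lateness 0
T5: 12→23, due 17, lateness 6
T1: 23→33, due 39, lateness -6
T4: 33→42, due 33, lateness 9
T2: 42→46, due 32, lateness 14
Maximum = 14.
FIFO 29, EDD 7, SPT 34, LPT 14 → minimum 7.

7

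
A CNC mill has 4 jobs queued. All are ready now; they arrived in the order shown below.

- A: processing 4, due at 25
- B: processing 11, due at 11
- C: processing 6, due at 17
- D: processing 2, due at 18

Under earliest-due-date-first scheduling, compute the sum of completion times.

70

EDD (increasing due date): B C D A.
B: 0→11
C: 11→17
D: 17→19
A: 19→23
Sum = 11+17+19+23 = 70.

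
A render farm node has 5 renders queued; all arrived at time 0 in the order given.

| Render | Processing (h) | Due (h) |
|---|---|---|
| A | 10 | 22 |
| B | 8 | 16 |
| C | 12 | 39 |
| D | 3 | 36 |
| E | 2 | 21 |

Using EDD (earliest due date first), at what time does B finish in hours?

EDD (increasing due date): B E A D C.
B: 0→8

8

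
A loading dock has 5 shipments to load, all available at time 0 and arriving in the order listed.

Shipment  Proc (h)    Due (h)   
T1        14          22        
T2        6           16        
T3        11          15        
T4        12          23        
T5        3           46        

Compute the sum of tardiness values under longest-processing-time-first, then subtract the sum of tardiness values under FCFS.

12

LPT (decreasing processing time): T1 T4 T3 T2 T5.
T1: 0→14, due 22, tardiness 0
T4: 14→26, due 23, tardiness 3
T3: 26→37, due 15, tardiness 22
T2: 37→43, due 16, tardiness 27
T5: 43→46, due 46, tardiness 0
Sum = 0+3+22+27+0 = 52.
FIFO (arrival order): T1 T2 T3 T4 T5.
T1: 0→14, due 22, tardiness 0
T2: 14→20, due 16, tardiness 4
T3: 20→31, due 15, tardiness 16
T4: 31→43, due 23, tardiness 20
T5: 43→46, due 46, tardiness 0
Sum = 0+4+16+20+0 = 40.
Difference = 52 − 40 = 12.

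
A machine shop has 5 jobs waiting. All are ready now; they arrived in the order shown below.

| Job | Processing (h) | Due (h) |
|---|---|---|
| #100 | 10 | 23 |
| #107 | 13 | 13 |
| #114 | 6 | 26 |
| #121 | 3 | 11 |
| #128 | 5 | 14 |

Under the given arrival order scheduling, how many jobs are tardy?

FIFO (arrival order): #100 #107 #114 #121 #128.
#100: 0→10, due 23, tardiness 0
#107: 10→23, due 13, tardiness 10
#114: 23→29, due 26, tardiness 3
#121: 29→32, due 11, tardiness 21
#128: 32→37, due 14, tardiness 23
Late jobs: 4.

4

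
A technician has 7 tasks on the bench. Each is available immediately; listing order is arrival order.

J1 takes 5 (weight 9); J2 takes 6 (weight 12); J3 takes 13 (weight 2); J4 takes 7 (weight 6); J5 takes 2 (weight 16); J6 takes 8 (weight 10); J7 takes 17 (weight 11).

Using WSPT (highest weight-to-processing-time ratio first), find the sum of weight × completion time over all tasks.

1234

WSPT (decreasing weight/processing-time ratio): J5 J2 J1 J6 J4 J7 J3.
J5: finishes 2, weight 16, w·C = 32
J2: finishes 8, weight 12, w·C = 96
J1: finishes 13, weight 9, w·C = 117
J6: finishes 21, weight 10, w·C = 210
J4: finishes 28, weight 6, w·C = 168
J7: finishes 45, weight 11, w·C = 495
J3: finishes 58, weight 2, w·C = 116
Sum = 32+96+117+210+168+495+116 = 1234.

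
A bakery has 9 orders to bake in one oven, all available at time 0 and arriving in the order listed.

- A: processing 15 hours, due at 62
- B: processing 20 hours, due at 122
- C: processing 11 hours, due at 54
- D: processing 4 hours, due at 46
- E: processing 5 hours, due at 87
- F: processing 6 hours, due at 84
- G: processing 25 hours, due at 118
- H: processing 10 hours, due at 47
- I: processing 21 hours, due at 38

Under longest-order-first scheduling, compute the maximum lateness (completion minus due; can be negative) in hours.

LPT (decreasing processing time): G I B A C H F E D.
G: 0→25, due 118, lateness -93
I: 25→46, due 38, lateness 8
B: 46→66, due 122, lateness -56
A: 66→81, due 62, lateness 19
C: 81→92, due 54, lateness 38
H: 92→102, due 47, lateness 55
F: 102→108, due 84, lateness 24
E: 108→113, due 87, lateness 26
D: 113→117, due 46, lateness 71
Maximum = 71.

71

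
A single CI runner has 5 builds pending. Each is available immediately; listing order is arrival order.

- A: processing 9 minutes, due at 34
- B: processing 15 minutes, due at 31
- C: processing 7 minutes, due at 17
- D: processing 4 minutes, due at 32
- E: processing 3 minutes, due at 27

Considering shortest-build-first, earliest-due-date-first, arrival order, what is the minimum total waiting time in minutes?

47

SPT (increasing processing time): E D C A B.
E: waits 0, runs 0→3
D: waits 3, runs 3→7
C: waits 7, runs 7→14
A: waits 14, runs 14→23
B: waits 23, runs 23→38
Sum = 0+3+7+14+23 = 47.
EDD (increasing due date): C E B D A.
C: waits 0, runs 0→7
E: waits 7, runs 7→10
B: waits 10, runs 10→25
D: waits 25, runs 25→29
A: waits 29, runs 29→38
Sum = 0+7+10+25+29 = 71.
FIFO (arrival order): A B C D E.
A: waits 0, runs 0→9
B: waits 9, runs 9→24
C: waits 24, runs 24→31
D: waits 31, runs 31→35
E: waits 35, runs 35→38
Sum = 0+9+24+31+35 = 99.
SPT 47, EDD 71, FIFO 99 → minimum 47.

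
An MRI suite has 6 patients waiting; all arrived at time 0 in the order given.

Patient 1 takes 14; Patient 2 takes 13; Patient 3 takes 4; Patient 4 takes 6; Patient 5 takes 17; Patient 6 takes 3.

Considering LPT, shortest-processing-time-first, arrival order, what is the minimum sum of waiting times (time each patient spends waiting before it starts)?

89

LPT (decreasing processing time): Patient 5 Patient 1 Patient 2 Patient 4 Patient 3 Patient 6.
Patient 5: waits 0, runs 0→17
Patient 1: waits 17, runs 17→31
Patient 2: waits 31, runs 31→44
Patient 4: waits 44, runs 44→50
Patient 3: waits 50, runs 50→54
Patient 6: waits 54, runs 54→57
Sum = 0+17+31+44+50+54 = 196.
SPT (increasing processing time): Patient 6 Patient 3 Patient 4 Patient 2 Patient 1 Patient 5.
Patient 6: waits 0, runs 0→3
Patient 3: waits 3, runs 3→7
Patient 4: waits 7, runs 7→13
Patient 2: waits 13, runs 13→26
Patient 1: waits 26, runs 26→40
Patient 5: waits 40, runs 40→57
Sum = 0+3+7+13+26+40 = 89.
FIFO (arrival order): Patient 1 Patient 2 Patient 3 Patient 4 Patient 5 Patient 6.
Patient 1: waits 0, runs 0→14
Patient 2: waits 14, runs 14→27
Patient 3: waits 27, runs 27→31
Patient 4: waits 31, runs 31→37
Patient 5: waits 37, runs 37→54
Patient 6: waits 54, runs 54→57
Sum = 0+14+27+31+37+54 = 163.
LPT 196, SPT 89, FIFO 163 → minimum 89.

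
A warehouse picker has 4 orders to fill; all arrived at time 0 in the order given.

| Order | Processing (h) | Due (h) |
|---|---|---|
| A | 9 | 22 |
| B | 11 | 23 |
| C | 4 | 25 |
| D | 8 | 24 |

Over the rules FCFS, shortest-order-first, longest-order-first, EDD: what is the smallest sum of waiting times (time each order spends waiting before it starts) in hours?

FIFO (arrival order): A B C D.
A: waits 0, runs 0→9
B: waits 9, runs 9→20
C: waits 20, runs 20→24
D: waits 24, runs 24→32
Sum = 0+9+20+24 = 53.
SPT (increasing processing time): C D A B.
C: waits 0, runs 0→4
D: waits 4, runs 4→12
A: waits 12, runs 12→21
B: waits 21, runs 21→32
Sum = 0+4+12+21 = 37.
LPT (decreasing processing time): B A D C.
B: waits 0, runs 0→11
A: waits 11, runs 11→20
D: waits 20, runs 20→28
C: waits 28, runs 28→32
Sum = 0+11+20+28 = 59.
EDD (increasing due date): A B D C.
A: waits 0, runs 0→9
B: waits 9, runs 9→20
D: waits 20, runs 20→28
C: waits 28, runs 28→32
Sum = 0+9+20+28 = 57.
FIFO 53, SPT 37, LPT 59, EDD 57 → minimum 37.

37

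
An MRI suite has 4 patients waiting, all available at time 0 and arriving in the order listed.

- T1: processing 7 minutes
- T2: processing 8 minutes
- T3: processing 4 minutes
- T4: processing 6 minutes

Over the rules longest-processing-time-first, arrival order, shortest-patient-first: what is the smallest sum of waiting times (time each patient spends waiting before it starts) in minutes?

LPT (decreasing processing time): T2 T1 T4 T3.
T2: waits 0, runs 0→8
T1: waits 8, runs 8→15
T4: waits 15, runs 15→21
T3: waits 21, runs 21→25
Sum = 0+8+15+21 = 44.
FIFO (arrival order): T1 T2 T3 T4.
T1: waits 0, runs 0→7
T2: waits 7, runs 7→15
T3: waits 15, runs 15→19
T4: waits 19, runs 19→25
Sum = 0+7+15+19 = 41.
SPT (increasing processing time): T3 T4 T1 T2.
T3: waits 0, runs 0→4
T4: waits 4, runs 4→10
T1: waits 10, runs 10→17
T2: waits 17, runs 17→25
Sum = 0+4+10+17 = 31.
LPT 44, FIFO 41, SPT 31 → minimum 31.

31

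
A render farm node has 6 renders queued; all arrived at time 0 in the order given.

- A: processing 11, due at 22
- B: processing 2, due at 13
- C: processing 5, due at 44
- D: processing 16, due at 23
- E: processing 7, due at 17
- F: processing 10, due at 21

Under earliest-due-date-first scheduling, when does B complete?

2

EDD (increasing due date): B E F A D C.
B: 0→2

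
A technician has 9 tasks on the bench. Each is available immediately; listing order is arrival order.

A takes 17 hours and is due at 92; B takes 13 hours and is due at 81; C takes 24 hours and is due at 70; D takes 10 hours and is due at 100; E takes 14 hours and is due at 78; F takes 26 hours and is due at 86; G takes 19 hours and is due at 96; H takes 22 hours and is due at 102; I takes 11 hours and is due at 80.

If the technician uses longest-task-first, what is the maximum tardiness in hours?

66

LPT (decreasing processing time): F C H G A E B I D.
F: 0→26, due 86, tardiness 0
C: 26→50, due 70, tardiness 0
H: 50→72, due 102, tardiness 0
G: 72→91, due 96, tardiness 0
A: 91→108, due 92, tardiness 16
E: 108→122, due 78, tardiness 44
B: 122→135, due 81, tardiness 54
I: 135→146, due 80, tardiness 66
D: 146→156, due 100, tardiness 56
Maximum = 66.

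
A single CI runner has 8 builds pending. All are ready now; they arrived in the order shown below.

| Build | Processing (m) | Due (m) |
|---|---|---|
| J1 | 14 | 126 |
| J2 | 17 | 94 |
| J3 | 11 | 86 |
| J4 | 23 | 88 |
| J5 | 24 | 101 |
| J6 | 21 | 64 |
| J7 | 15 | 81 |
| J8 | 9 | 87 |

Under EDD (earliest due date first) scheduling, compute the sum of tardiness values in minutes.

29

EDD (increasing due date): J6 J7 J3 J8 J4 J2 J5 J1.
J6: 0→21, due 64, tardiness 0
J7: 21→36, due 81, tardiness 0
J3: 36→47, due 86, tardiness 0
J8: 47→56, due 87, tardiness 0
J4: 56→79, due 88, tardiness 0
J2: 79→96, due 94, tardiness 2
J5: 96→120, due 101, tardiness 19
J1: 120→134, due 126, tardiness 8
Sum = 0+0+0+0+0+2+19+8 = 29.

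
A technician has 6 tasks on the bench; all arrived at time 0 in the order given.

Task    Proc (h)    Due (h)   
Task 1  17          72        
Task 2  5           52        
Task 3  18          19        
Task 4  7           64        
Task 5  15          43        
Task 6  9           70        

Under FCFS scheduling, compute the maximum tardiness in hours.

21

FIFO (arrival order): Task 1 Task 2 Task 3 Task 4 Task 5 Task 6.
Task 1: 0→17, due 72, tardiness 0
Task 2: 17→22, due 52, tardiness 0
Task 3: 22→40, due 19, tardiness 21
Task 4: 40→47, due 64, tardiness 0
Task 5: 47→62, due 43, tardiness 19
Task 6: 62→71, due 70, tardiness 1
Maximum = 21.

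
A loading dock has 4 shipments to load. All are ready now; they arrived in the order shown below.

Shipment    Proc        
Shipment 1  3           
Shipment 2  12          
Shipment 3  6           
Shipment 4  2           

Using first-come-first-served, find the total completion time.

FIFO (arrival order): Shipment 1 Shipment 2 Shipment 3 Shipment 4.
Shipment 1: 0→3
Shipment 2: 3→15
Shipment 3: 15→21
Shipment 4: 21→23
Sum = 3+15+21+23 = 62.

62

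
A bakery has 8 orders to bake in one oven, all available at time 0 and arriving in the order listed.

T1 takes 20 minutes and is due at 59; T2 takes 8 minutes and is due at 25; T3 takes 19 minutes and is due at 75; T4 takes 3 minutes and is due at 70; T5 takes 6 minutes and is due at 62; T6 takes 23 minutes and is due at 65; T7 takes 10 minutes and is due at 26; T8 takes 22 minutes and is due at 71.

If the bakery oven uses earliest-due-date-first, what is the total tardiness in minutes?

59

EDD (increasing due date): T2 T7 T1 T5 T6 T4 T8 T3.
T2: 0→8, due 25, tardiness 0
T7: 8→18, due 26, tardiness 0
T1: 18→38, due 59, tardiness 0
T5: 38→44, due 62, tardiness 0
T6: 44→67, due 65, tardiness 2
T4: 67→70, due 70, tardiness 0
T8: 70→92, due 71, tardiness 21
T3: 92→111, due 75, tardiness 36
Sum = 0+0+0+0+2+0+21+36 = 59.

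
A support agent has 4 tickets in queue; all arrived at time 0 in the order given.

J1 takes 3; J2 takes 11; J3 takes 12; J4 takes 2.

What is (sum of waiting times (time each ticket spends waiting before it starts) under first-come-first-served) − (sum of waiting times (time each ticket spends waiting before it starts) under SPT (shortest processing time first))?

20

FIFO (arrival order): J1 J2 J3 J4.
J1: waits 0, runs 0→3
J2: waits 3, runs 3→14
J3: waits 14, runs 14→26
J4: waits 26, runs 26→28
Sum = 0+3+14+26 = 43.
SPT (increasing processing time): J4 J1 J2 J3.
J4: waits 0, runs 0→2
J1: waits 2, runs 2→5
J2: waits 5, runs 5→16
J3: waits 16, runs 16→28
Sum = 0+2+5+16 = 23.
Difference = 43 − 23 = 20.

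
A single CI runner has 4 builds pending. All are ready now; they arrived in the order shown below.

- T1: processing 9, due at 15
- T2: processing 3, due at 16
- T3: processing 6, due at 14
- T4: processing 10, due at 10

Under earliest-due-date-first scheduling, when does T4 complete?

EDD (increasing due date): T4 T3 T1 T2.
T4: 0→10

10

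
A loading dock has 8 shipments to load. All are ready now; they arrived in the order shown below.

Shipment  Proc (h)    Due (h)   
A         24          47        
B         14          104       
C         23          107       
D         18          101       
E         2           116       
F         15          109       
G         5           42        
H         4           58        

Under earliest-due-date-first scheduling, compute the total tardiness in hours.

0

EDD (increasing due date): G A H D B C F E.
G: 0→5, due 42, tardiness 0
A: 5→29, due 47, tardiness 0
H: 29→33, due 58, tardiness 0
D: 33→51, due 101, tardiness 0
B: 51→65, due 104, tardiness 0
C: 65→88, due 107, tardiness 0
F: 88→103, due 109, tardiness 0
E: 103→105, due 116, tardiness 0
Sum = 0+0+0+0+0+0+0+0 = 0.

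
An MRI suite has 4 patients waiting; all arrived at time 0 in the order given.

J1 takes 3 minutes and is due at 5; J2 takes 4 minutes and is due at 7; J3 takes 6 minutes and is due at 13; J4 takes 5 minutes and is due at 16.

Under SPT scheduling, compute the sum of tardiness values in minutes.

5

SPT (increasing processing time): J1 J2 J4 J3.
J1: 0→3, due 5, tardiness 0
J2: 3→7, due 7, tardiness 0
J4: 7→12, due 16, tardiness 0
J3: 12→18, due 13, tardiness 5
Sum = 0+0+0+5 = 5.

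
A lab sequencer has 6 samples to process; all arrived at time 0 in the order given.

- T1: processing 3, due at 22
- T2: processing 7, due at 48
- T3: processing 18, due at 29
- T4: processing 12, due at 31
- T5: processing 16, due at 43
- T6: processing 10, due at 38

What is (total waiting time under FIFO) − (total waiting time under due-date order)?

FIFO (arrival order): T1 T2 T3 T4 T5 T6.
T1: waits 0, runs 0→3
T2: waits 3, runs 3→10
T3: waits 10, runs 10→28
T4: waits 28, runs 28→40
T5: waits 40, runs 40→56
T6: waits 56, runs 56→66
Sum = 0+3+10+28+40+56 = 137.
EDD (increasing due date): T1 T3 T4 T6 T5 T2.
T1: waits 0, runs 0→3
T3: waits 3, runs 3→21
T4: waits 21, runs 21→33
T6: waits 33, runs 33→43
T5: waits 43, runs 43→59
T2: waits 59, runs 59→66
Sum = 0+3+21+33+43+59 = 159.
Difference = 137 − 159 = -22.

-22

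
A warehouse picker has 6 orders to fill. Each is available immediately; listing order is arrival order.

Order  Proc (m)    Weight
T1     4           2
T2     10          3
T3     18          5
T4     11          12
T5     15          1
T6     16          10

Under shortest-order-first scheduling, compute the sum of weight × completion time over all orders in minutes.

SPT (increasing processing time): T1 T2 T4 T5 T6 T3.
T1: finishes 4, weight 2, w·C = 8
T2: finishes 14, weight 3, w·C = 42
T4: finishes 25, weight 12, w·C = 300
T5: finishes 40, weight 1, w·C = 40
T6: finishes 56, weight 10, w·C = 560
T3: finishes 74, weight 5, w·C = 370
Sum = 8+42+300+40+560+370 = 1320.

1320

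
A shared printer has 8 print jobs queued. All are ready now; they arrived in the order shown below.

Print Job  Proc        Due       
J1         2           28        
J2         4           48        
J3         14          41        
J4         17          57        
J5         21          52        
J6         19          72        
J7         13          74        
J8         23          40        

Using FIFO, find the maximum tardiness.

73

FIFO (arrival order): J1 J2 J3 J4 J5 J6 J7 J8.
J1: 0→2, due 28, tardiness 0
J2: 2→6, due 48, tardiness 0
J3: 6→20, due 41, tardiness 0
J4: 20→37, due 57, tardiness 0
J5: 37→58, due 52, tardiness 6
J6: 58→77, due 72, tardiness 5
J7: 77→90, due 74, tardiness 16
J8: 90→113, due 40, tardiness 73
Maximum = 73.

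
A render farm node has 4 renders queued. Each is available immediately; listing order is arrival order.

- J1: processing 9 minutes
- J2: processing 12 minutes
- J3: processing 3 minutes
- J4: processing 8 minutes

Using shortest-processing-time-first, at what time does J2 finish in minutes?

SPT (increasing processing time): J3 J4 J1 J2.
J3: 0→3
J4: 3→11
J1: 11→20
J2: 20→32

32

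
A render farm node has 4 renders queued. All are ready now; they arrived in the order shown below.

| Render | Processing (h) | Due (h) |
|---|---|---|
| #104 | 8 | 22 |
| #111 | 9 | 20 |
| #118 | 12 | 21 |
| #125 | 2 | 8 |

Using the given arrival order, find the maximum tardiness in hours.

23

FIFO (arrival order): #104 #111 #118 #125.
#104: 0→8, due 22, tardiness 0
#111: 8→17, due 20, tardiness 0
#118: 17→29, due 21, tardiness 8
#125: 29→31, due 8, tardiness 23
Maximum = 23.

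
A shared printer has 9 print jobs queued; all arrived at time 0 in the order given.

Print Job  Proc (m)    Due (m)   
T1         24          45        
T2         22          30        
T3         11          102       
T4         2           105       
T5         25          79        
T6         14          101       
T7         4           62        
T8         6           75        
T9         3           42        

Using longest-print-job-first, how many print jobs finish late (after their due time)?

6

LPT (decreasing processing time): T5 T1 T2 T6 T3 T8 T7 T9 T4.
T5: 0→25, due 79, tardiness 0
T1: 25→49, due 45, tardiness 4
T2: 49→71, due 30, tardiness 41
T6: 71→85, due 101, tardiness 0
T3: 85→96, due 102, tardiness 0
T8: 96→102, due 75, tardiness 27
T7: 102→106, due 62, tardiness 44
T9: 106→109, due 42, tardiness 67
T4: 109→111, due 105, tardiness 6
Late print jobs: 6.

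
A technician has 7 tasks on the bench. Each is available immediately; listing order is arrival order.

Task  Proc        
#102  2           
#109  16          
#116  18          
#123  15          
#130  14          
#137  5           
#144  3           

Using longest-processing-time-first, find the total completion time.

376

LPT (decreasing processing time): #116 #109 #123 #130 #137 #144 #102.
#116: 0→18
#109: 18→34
#123: 34→49
#130: 49→63
#137: 63→68
#144: 68→71
#102: 71→73
Sum = 18+34+49+63+68+71+73 = 376.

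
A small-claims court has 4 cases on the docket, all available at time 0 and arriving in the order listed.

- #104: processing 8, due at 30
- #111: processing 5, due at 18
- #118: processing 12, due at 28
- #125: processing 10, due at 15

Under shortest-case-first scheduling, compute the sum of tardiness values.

SPT (increasing processing time): #111 #104 #125 #118.
#111: 0→5, due 18, tardiness 0
#104: 5→13, due 30, tardiness 0
#125: 13→23, due 15, tardiness 8
#118: 23→35, due 28, tardiness 7
Sum = 0+0+8+7 = 15.

15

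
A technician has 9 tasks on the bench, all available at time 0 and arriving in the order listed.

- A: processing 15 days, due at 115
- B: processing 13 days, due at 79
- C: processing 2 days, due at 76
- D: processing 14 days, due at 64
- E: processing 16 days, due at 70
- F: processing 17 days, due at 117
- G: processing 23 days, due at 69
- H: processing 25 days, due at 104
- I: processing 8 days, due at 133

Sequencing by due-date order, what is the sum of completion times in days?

686

EDD (increasing due date): D G E C B H A F I.
D: 0→14
G: 14→37
E: 37→53
C: 53→55
B: 55→68
H: 68→93
A: 93→108
F: 108→125
I: 125→133
Sum = 14+37+53+55+68+93+108+125+133 = 686.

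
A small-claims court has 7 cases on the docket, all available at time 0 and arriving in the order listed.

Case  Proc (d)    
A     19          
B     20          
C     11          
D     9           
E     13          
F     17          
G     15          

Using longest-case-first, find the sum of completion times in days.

LPT (decreasing processing time): B A F G E C D.
B: 0→20
A: 20→39
F: 39→56
G: 56→71
E: 71→84
C: 84→95
D: 95→104
Sum = 20+39+56+71+84+95+104 = 469.

469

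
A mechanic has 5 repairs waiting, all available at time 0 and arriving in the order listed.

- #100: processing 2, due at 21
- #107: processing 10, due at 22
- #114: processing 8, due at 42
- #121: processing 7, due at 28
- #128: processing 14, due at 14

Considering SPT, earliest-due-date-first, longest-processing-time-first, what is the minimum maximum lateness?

5

SPT (increasing processing time): #100 #121 #114 #107 #128.
#100: 0→2, due 21, lateness -19
#121: 2→9, due 28, lateness -19
#114: 9→17, due 42, lateness -25
#107: 17→27, due 22, lateness 5
#128: 27→41, due 14, lateness 27
Maximum = 27.
EDD (increasing due date): #128 #100 #107 #121 #114.
#128: 0→14, due 14, lateness 0
#100: 14→16, due 21, lateness -5
#107: 16→26, due 22, lateness 4
#121: 26→33, due 28, lateness 5
#114: 33→41, due 42, lateness -1
Maximum = 5.
LPT (decreasing processing time): #128 #107 #114 #121 #100.
#128: 0→14, due 14, lateness 0
#107: 14→24, due 22, lateness 2
#114: 24→32, due 42, lateness -10
#121: 32→39, due 28, lateness 11
#100: 39→41, due 21, lateness 20
Maximum = 20.
SPT 27, EDD 5, LPT 20 → minimum 5.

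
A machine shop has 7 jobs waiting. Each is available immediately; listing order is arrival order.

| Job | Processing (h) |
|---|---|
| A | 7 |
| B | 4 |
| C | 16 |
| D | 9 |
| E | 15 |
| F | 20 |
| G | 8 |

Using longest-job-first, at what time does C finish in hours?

36

LPT (decreasing processing time): F C E D G A B.
F: 0→20
C: 20→36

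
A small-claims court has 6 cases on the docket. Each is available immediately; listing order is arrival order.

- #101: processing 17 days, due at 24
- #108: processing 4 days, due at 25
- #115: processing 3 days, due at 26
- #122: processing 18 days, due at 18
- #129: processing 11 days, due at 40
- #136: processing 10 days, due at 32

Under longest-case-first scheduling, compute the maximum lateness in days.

LPT (decreasing processing time): #122 #101 #129 #136 #108 #115.
#122: 0→18, due 18, lateness 0
#101: 18→35, due 24, lateness 11
#129: 35→46, due 40, lateness 6
#136: 46→56, due 32, lateness 24
#108: 56→60, due 25, lateness 35
#115: 60→63, due 26, lateness 37
Maximum = 37.

37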